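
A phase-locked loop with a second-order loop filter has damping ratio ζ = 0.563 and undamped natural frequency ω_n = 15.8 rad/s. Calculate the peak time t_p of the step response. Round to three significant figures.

t_p ≈ 0.241 s

The damped frequency is ω_d = ω_n√(1−ζ²) = 15.8·√(1−0.317) = 13.1 rad/s.
Peak time t_p = π/ω_d = π/13.1 = 0.241 s.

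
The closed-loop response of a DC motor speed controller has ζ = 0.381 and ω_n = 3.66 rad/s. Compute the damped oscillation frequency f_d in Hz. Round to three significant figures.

ω_d = ω_n√(1−ζ²) = 3.66·√0.855 = 3.38 rad/s.
f_d = ω_d/(2π) = 0.539 Hz.

f_d ≈ 0.539 Hz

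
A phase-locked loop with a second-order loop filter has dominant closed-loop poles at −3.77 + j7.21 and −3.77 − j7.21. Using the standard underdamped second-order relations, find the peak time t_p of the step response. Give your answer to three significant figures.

t_p = π/ω_d with ω_d = 7.21 (the imaginary part), so t_p = 0.436 s.

t_p ≈ 0.436 s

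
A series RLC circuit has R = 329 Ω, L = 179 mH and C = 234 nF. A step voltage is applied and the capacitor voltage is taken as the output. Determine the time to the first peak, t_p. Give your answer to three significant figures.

For a series RLC circuit (capacitor voltage as output), ω_n = 1/√(LC) = 1/√(179 mH · 234 nF) = 4890 rad/s.
ζ = (R/2)·√(C/L) = (329/2)·√(234 nF/179 mH) = 0.188.
ω_d = 4890·√(1 − 0.188²) = 4800 rad/s. t_p = π/ω_d = 0.000655 s.

t_p ≈ 0.000655 s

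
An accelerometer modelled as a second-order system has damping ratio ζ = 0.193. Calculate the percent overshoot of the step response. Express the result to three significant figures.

%OS ≈ 53.9%

For an underdamped second-order system, %OS = 100·exp(−πζ/√(1−ζ²)).
πζ/√(1−ζ²) = π·0.193/√(1−0.0372) = 0.6179, so %OS = 100·e^(−0.6179) = 53.9%.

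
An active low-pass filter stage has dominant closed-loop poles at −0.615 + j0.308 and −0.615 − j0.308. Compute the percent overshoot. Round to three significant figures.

With σ = 0.615, ω_d = 0.308: ω_n = √(σ²+ω_d²) = 0.688 rad/s, ζ = σ/ω_n = 0.894.
%OS = 100 e^{−πζ/√(1−ζ²)} with ζ = 0.894 gives 0.189%.

%OS ≈ 0.189%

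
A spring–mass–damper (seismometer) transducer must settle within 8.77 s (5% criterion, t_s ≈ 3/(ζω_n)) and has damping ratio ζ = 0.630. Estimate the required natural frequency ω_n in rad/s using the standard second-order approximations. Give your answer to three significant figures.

ω_n ≈ 0.543 rad/s

Rearranging t_s ≈ 3/(ζω_n) gives ω_n = 3/(ζ·t_s) = 3/(0.630 × 8.77) = 0.543 rad/s.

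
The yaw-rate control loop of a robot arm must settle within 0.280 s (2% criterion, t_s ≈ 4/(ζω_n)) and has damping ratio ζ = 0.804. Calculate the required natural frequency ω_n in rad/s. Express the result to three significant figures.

ω_n ≈ 17.8 rad/s

Rearranging t_s ≈ 4/(ζω_n) gives ω_n = 4/(ζ·t_s) = 4/(0.804 × 0.280) = 17.8 rad/s.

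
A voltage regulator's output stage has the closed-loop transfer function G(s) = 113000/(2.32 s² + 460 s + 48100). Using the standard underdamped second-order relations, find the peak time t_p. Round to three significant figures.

Dividing through by 2.32: denominator becomes s² + 198.3 s + 20730.
So ω_n = √20730 = 144 rad/s and ζ = 198.3/(2·144) = 0.689.
The damped frequency ω_d = ω_n√(1−ζ²) = 104 rad/s. t_p = π/ω_d = 0.0301 s.

t_p ≈ 0.0301 s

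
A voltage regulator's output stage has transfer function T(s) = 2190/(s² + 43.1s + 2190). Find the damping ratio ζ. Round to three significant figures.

ω_n = √2190 = 46.8 rad/s; ζ = 43.1/(2·46.8) = 0.460.

ζ ≈ 0.460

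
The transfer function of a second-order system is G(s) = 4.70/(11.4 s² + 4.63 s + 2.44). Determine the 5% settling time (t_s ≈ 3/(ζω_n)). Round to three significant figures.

t_s ≈ 14.8 s

Dividing through by 11.4: denominator becomes s² + 0.4061 s + 0.2140.
So ω_n = √0.2140 = 0.463 rad/s and ζ = 0.4061/(2·0.463) = 0.439.
t_s ≈ 3/(ζω_n) = 14.8 s.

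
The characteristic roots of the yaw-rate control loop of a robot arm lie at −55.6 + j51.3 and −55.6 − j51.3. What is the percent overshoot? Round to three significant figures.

|pole| = ω_n = √(55.6² + 51.3²) = 75.7 rad/s; ζ = cos θ = σ/ω_n = 0.735.
%OS = 100 e^{−πζ/√(1−ζ²)} with ζ = 0.735 gives 3.32%.

%OS ≈ 3.32%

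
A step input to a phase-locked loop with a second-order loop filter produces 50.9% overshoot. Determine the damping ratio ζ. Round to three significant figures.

ζ ≈ 0.210

From %OS = 100·exp(−πζ/√(1−ζ²)), invert to get ζ = −ln(OS)/√(π² + ln²(OS)) with OS = 0.509.
−ln 0.509 = 0.6753, so ζ = 0.6753/√(π² + 0.4560) = 0.210.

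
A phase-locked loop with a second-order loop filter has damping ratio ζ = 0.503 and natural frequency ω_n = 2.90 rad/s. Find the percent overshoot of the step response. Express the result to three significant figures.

%OS ≈ 16.1%

For an underdamped second-order system, %OS = 100·exp(−πζ/√(1−ζ²)).
πζ/√(1−ζ²) = π·0.503/√(1−0.253) = 1.828, so %OS = 100·e^(−1.828) = 16.1%.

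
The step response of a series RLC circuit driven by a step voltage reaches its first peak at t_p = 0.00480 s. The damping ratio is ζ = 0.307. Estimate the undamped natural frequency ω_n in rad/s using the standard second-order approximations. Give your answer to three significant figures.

ω_n ≈ 688 rad/s

Peak time t_p = π/ω_d, so ω_d = π/t_p = π/0.00480 = 654 rad/s.
ω_n = ω_d/√(1−ζ²) = 654/√0.906 = 688 rad/s.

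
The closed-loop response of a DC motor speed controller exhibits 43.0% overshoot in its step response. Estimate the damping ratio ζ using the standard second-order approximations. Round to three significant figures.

ζ ≈ 0.259

Inverting the overshoot relation: ζ = |ln 0.430|/√(π² + ln²0.430) = 0.259.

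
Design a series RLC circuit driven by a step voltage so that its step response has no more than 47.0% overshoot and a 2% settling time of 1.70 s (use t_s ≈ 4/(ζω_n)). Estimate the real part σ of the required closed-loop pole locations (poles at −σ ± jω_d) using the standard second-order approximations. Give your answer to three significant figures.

σ ≈ 2.35

The settling-time spec alone fixes σ = ζω_n = 4/t_s = 4/1.70 = 2.35.
(Overshoot then fixes ζ = 0.234 and hence ω_d = σ·√(1−ζ²)/ζ = 9.79 rad/s.)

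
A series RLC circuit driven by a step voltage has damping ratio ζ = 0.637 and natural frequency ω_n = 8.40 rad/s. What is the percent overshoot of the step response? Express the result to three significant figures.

%OS ≈ 7.46%

For an underdamped second-order system, %OS = 100·exp(−πζ/√(1−ζ²)).
πζ/√(1−ζ²) = π·0.637/√(1−0.406) = 2.596, so %OS = 100·e^(−2.596) = 7.46%.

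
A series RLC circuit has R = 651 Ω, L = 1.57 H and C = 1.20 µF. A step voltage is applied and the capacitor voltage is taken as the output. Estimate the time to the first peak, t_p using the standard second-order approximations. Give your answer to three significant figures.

t_p ≈ 0.00450 s

For a series RLC circuit (capacitor voltage as output), ω_n = 1/√(LC) = 1/√(1.57 H · 1.20 µF) = 729 rad/s.
ζ = (R/2)·√(C/L) = (651/2)·√(1.20 µF/1.57 H) = 0.285.
The damped frequency ω_d = ω_n√(1−ζ²) = 698 rad/s. t_p = π/ω_d = 0.00450 s.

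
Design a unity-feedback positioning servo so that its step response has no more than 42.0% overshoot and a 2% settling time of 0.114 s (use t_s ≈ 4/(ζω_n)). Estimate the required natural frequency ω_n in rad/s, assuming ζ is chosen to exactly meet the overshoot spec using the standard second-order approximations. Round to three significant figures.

ω_n ≈ 132 rad/s

From %OS = 100·exp(−πζ/√(1−ζ²)), invert to get ζ = −ln(OS)/√(π² + ln²(OS)) with OS = 0.420.
−ln 0.420 = 0.8675, so ζ = 0.8675/√(π² + 0.7526) = 0.266.
Then ω_n = 4/(ζ t_s) = 4/(0.266 × 0.114) = 132 rad/s.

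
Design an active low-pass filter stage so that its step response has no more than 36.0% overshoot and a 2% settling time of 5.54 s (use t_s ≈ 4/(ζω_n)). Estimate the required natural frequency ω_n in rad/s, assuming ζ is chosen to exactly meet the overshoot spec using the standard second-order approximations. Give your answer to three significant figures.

ω_n ≈ 2.33 rad/s

Inverting the overshoot relation: ζ = |ln 0.360|/√(π² + ln²0.360) = 0.309.
Then ω_n = 4/(ζ t_s) = 4/(0.309 × 5.54) = 2.33 rad/s.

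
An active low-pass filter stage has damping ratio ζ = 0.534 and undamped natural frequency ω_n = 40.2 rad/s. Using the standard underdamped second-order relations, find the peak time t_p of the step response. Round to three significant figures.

The damped frequency is ω_d = ω_n√(1−ζ²) = 40.2·√(1−0.285) = 34.0 rad/s.
Peak time t_p = π/ω_d = π/34.0 = 0.0924 s.

t_p ≈ 0.0924 s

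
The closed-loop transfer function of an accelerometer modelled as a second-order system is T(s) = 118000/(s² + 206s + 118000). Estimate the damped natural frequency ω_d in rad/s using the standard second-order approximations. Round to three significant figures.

Comparing the denominator to s² + 2ζω_n s + ω_n²: ω_n = √118000 = 344 rad/s, and 2ζω_n = 206 so ζ = 206/(2·344) = 0.300.
The damped frequency ω_d = ω_n√(1−ζ²) = 328 rad/s.

ω_d ≈ 328 rad/s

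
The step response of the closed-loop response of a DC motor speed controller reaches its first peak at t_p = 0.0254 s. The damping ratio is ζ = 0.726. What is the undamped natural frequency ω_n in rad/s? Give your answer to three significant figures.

ω_n ≈ 180 rad/s

Peak time t_p = π/ω_d, so ω_d = π/t_p = π/0.0254 = 124 rad/s.
ω_n = ω_d/√(1−ζ²) = 124/√0.473 = 180 rad/s.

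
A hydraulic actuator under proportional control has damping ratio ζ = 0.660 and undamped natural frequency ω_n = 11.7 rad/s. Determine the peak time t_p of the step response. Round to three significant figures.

The damped frequency is ω_d = ω_n√(1−ζ²) = 11.7·√(1−0.436) = 8.79 rad/s.
Peak time t_p = π/ω_d = π/8.79 = 0.357 s.

t_p ≈ 0.357 s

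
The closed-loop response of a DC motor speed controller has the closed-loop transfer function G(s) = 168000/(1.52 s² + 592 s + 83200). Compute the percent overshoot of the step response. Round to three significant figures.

%OS ≈ 0.893%

Dividing through by 1.52: denominator becomes s² + 389.5 s + 54740.
So ω_n = √54740 = 234 rad/s and ζ = 389.5/(2·234) = 0.832.
%OS = 100 e^{−πζ/√(1−ζ²)} with ζ = 0.832 gives 0.893%.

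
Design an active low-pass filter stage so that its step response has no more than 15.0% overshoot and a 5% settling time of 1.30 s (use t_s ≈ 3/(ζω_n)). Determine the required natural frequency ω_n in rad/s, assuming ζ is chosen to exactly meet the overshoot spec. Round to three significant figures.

ζ = −ln(OS)/√(π² + (ln OS)²). With OS = 0.150, ln OS = −1.897 and ζ = 1.897/3.670 = 0.517.
Then ω_n = 3/(ζ t_s) = 3/(0.517 × 1.30) = 4.46 rad/s.

ω_n ≈ 4.46 rad/s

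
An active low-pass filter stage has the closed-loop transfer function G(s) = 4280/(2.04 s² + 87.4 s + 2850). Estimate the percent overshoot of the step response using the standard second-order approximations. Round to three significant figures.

Dividing through by 2.04: denominator becomes s² + 42.84 s + 1397.
So ω_n = √1397 = 37.4 rad/s and ζ = 42.84/(2·37.4) = 0.573.
%OS = 100·exp(−πζ/√(1−ζ²)) = 11.1%.

%OS ≈ 11.1%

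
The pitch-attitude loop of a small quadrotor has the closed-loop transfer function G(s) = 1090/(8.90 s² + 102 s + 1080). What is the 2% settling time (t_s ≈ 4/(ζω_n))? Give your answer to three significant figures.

Dividing through by 8.90: denominator becomes s² + 11.46 s + 121.3.
So ω_n = √121.3 = 11.0 rad/s and ζ = 11.46/(2·11.0) = 0.520.
t_s ≈ 4/(ζω_n) = 0.698 s.

t_s ≈ 0.698 s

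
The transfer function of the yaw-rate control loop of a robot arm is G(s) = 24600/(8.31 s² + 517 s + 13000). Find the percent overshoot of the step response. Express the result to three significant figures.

%OS ≈ 1.83%

Dividing through by 8.31: denominator becomes s² + 62.21 s + 1564.
So ω_n = √1564 = 39.6 rad/s and ζ = 62.21/(2·39.6) = 0.786.
%OS = 100·exp(−πζ/√(1−ζ²)) = 1.83%.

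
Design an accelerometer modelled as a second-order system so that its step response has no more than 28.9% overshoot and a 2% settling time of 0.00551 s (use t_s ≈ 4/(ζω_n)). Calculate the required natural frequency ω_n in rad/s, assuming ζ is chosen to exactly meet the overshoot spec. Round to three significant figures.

ω_n ≈ 1980 rad/s

From %OS = 100·exp(−πζ/√(1−ζ²)), invert to get ζ = −ln(OS)/√(π² + ln²(OS)) with OS = 0.289.
−ln 0.289 = 1.241, so ζ = 1.241/√(π² + 1.541) = 0.367.
Then ω_n = 4/(ζ t_s) = 4/(0.367 × 0.00551) = 1980 rad/s.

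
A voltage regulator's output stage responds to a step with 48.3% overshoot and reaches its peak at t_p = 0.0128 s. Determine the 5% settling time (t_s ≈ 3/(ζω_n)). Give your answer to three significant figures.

The overshoot fixes ζ = −ln(OS)/√(π²+ln²(OS)) = 0.226.
From t_p = π/ω_d, ω_d = π/0.0128 = 245 rad/s, so ω_n = ω_d/√(1−ζ²) = 252 rad/s.
t_s ≈ 3/(ζω_n) = 3/(0.226·252) = 0.0528 s.

t_s ≈ 0.0528 s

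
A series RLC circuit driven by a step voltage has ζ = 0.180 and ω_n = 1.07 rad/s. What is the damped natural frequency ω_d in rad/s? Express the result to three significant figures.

ω_d ≈ 1.05 rad/s

ω_d = ω_n√(1−ζ²) = 1.07·√0.968 = 1.05 rad/s.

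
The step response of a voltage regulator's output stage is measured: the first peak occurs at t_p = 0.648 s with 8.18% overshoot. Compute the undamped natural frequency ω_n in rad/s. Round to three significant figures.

ω_n ≈ 6.20 rad/s

ζ from %OS: ζ = |ln 0.0818|/√(π²+ln²0.0818) = 0.623.
From t_p = π/ω_d, ω_d = π/0.648 = 4.85 rad/s, so ω_n = ω_d/√(1−ζ²) = 6.20 rad/s.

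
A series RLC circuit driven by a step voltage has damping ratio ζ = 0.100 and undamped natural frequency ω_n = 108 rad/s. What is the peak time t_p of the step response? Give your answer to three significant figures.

The damped frequency is ω_d = ω_n√(1−ζ²) = 108·√(1−0.0100) = 107 rad/s.
Peak time t_p = π/ω_d = π/107 = 0.0292 s.

t_p ≈ 0.0292 s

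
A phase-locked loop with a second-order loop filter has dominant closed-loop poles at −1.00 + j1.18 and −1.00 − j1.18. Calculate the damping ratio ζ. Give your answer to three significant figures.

ζ ≈ 0.647

With σ = 1.00, ω_d = 1.18: ω_n = √(σ²+ω_d²) = 1.55 rad/s, ζ = σ/ω_n = 0.647.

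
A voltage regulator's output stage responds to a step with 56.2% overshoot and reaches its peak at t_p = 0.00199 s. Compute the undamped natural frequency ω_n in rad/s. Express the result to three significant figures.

From the overshoot, ζ = −ln(OS)/√(π²+ln²(OS)) = 0.180.
t_p = π/ω_d ⇒ ω_d = 1580 rad/s; then ω_n = ω_d/√(1−ζ²) = 1610 rad/s.

ω_n ≈ 1610 rad/s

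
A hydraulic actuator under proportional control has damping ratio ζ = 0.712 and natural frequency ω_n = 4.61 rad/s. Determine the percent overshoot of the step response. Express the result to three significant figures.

For an underdamped second-order system, %OS = 100·exp(−πζ/√(1−ζ²)).
πζ/√(1−ζ²) = π·0.712/√(1−0.507) = 3.186, so %OS = 100·e^(−3.186) = 4.14%.

%OS ≈ 4.14%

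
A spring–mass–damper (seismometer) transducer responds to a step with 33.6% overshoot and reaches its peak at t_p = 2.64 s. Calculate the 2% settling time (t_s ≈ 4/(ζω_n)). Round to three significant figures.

t_s ≈ 9.68 s

ζ from %OS: ζ = |ln 0.336|/√(π²+ln²0.336) = 0.328.
From t_p = π/ω_d, ω_d = π/2.64 = 1.19 rad/s, so ω_n = ω_d/√(1−ζ²) = 1.26 rad/s.
t_s ≈ 4/(ζω_n) = 4/(0.328·1.26) = 9.68 s.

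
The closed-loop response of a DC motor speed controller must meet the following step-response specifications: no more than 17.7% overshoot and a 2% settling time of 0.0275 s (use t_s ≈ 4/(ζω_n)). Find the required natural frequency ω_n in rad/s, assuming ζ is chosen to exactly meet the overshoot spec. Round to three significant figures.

ω_n ≈ 301 rad/s

ζ = −ln(OS)/√(π² + (ln OS)²). With OS = 0.177, ln OS = −1.732 and ζ = 1.732/3.587 = 0.483.
Then ω_n = 4/(ζ t_s) = 4/(0.483 × 0.0275) = 301 rad/s.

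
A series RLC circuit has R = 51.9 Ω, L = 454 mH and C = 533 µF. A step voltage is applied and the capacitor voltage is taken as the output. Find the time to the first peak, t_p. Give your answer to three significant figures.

For a series RLC circuit (capacitor voltage as output), ω_n = 1/√(LC) = 1/√(454 mH · 533 µF) = 64.3 rad/s.
ζ = (R/2)·√(C/L) = (51.9/2)·√(533 µF/454 mH) = 0.889.
The damped frequency ω_d = ω_n√(1−ζ²) = 29.4 rad/s. t_p = π/ω_d = 0.107 s.

t_p ≈ 0.107 s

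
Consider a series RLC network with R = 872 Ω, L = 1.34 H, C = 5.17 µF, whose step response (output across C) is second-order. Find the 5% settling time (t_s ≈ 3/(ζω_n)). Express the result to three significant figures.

t_s ≈ 0.00922 s

For a series RLC circuit (capacitor voltage as output), ω_n = 1/√(LC) = 1/√(1.34 H · 5.17 µF) = 380 rad/s.
ζ = (R/2)·√(C/L) = (872/2)·√(5.17 µF/1.34 H) = 0.856.
t_s ≈ 3/(ζω_n) = 0.00922 s.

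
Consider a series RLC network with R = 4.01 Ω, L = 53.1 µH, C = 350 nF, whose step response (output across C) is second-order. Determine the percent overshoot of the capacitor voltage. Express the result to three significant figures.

For a series RLC circuit (capacitor voltage as output), ω_n = 1/√(LC) = 1/√(53.1 µH · 350 nF) = 232000 rad/s.
ζ = (R/2)·√(C/L) = (4.01/2)·√(350 nF/53.1 µH) = 0.163.
%OS = 100·exp(−πζ/√(1−ζ²)) = 59.6%.

%OS ≈ 59.6%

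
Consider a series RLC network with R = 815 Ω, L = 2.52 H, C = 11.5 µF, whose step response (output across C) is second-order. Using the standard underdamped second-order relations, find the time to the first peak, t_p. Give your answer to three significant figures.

For a series RLC circuit (capacitor voltage as output), ω_n = 1/√(LC) = 1/√(2.52 H · 11.5 µF) = 186 rad/s.
ζ = (R/2)·√(C/L) = (815/2)·√(11.5 µF/2.52 H) = 0.871.
ω_d = 186·√(1 − 0.871²) = 91.4 rad/s. t_p = π/ω_d = 0.0344 s.

t_p ≈ 0.0344 s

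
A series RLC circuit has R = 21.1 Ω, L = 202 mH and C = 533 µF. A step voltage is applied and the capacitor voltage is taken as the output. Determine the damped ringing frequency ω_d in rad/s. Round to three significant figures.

ω_d ≈ 81.0 rad/s

For a series RLC circuit (capacitor voltage as output), ω_n = 1/√(LC) = 1/√(202 mH · 533 µF) = 96.4 rad/s.
ζ = (R/2)·√(C/L) = (21.1/2)·√(533 µF/202 mH) = 0.542.
The damped frequency ω_d = ω_n√(1−ζ²) = 81.0 rad/s.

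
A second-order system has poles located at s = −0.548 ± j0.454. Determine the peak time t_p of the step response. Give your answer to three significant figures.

t_p ≈ 6.92 s

t_p = π/ω_d with ω_d = 0.454 (the imaginary part), so t_p = 6.92 s.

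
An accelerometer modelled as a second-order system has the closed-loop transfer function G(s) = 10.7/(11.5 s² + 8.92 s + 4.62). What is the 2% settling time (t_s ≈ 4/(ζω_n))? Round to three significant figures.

Dividing through by 11.5: denominator becomes s² + 0.7757 s + 0.4017.
So ω_n = √0.4017 = 0.634 rad/s and ζ = 0.7757/(2·0.634) = 0.612.
t_s ≈ 4/(ζω_n) = 10.3 s.

t_s ≈ 10.3 s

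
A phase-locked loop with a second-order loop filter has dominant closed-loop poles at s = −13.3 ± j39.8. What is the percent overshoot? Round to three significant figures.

%OS ≈ 35.0%

With σ = 13.3, ω_d = 39.8: ω_n = √(σ²+ω_d²) = 42.0 rad/s, ζ = σ/ω_n = 0.317.
Overshoot: exp(−π·0.317/√(1−0.317²)) = 0.350, i.e. 35.0%.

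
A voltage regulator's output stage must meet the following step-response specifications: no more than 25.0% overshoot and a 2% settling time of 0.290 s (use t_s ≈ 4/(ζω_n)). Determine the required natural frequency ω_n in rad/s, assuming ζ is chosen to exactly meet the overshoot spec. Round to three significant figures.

ω_n ≈ 34.2 rad/s

Inverting the overshoot relation: ζ = |ln 0.250|/√(π² + ln²0.250) = 0.404.
From t_s ≈ 4/(ζω_n): ω_n = 4/(ζ·t_s) = 4/(0.404·0.290) = 34.2 rad/s.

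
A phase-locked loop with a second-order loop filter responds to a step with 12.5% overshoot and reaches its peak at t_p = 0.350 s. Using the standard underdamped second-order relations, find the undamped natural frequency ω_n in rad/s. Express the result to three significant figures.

ω_n ≈ 10.8 rad/s

From the overshoot, ζ = −ln(OS)/√(π²+ln²(OS)) = 0.552.
t_p = π/ω_d ⇒ ω_d = 8.98 rad/s; then ω_n = ω_d/√(1−ζ²) = 10.8 rad/s.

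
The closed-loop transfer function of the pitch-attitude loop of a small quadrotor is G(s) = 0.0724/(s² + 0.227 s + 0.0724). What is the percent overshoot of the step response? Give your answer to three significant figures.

Comparing the denominator to s² + 2ζω_n s + ω_n²: ω_n = √0.0724 = 0.269 rad/s, and 2ζω_n = 0.227 so ζ = 0.227/(2·0.269) = 0.422.
Overshoot: exp(−π·0.422/√(1−0.422²)) = 0.232, i.e. 23.2%.

%OS ≈ 23.2%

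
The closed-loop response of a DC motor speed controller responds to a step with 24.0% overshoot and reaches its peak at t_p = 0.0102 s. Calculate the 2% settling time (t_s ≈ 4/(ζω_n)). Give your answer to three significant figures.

From the overshoot, ζ = −ln(OS)/√(π²+ln²(OS)) = 0.414.
t_p = π/ω_d ⇒ ω_d = 308 rad/s; then ω_n = ω_d/√(1−ζ²) = 338 rad/s.
t_s ≈ 4/(ζω_n) = 4/(0.414·338) = 0.0286 s.

t_s ≈ 0.0286 s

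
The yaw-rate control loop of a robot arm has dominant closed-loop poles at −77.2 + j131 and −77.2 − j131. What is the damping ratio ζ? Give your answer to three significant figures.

|pole| = ω_n = √(77.2² + 131²) = 152 rad/s; ζ = cos θ = σ/ω_n = 0.508.

ζ ≈ 0.508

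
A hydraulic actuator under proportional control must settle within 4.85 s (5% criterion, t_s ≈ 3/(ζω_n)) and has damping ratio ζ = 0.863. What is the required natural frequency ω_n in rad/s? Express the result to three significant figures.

Rearranging t_s ≈ 3/(ζω_n) gives ω_n = 3/(ζ·t_s) = 3/(0.863 × 4.85) = 0.717 rad/s.

ω_n ≈ 0.717 rad/s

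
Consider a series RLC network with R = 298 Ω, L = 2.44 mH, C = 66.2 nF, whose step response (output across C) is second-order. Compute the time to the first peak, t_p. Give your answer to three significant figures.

For a series RLC circuit (capacitor voltage as output), ω_n = 1/√(LC) = 1/√(2.44 mH · 66.2 nF) = 78700 rad/s.
ζ = (R/2)·√(C/L) = (298/2)·√(66.2 nF/2.44 mH) = 0.776.
ω_d = 78700·√(1 − 0.776²) = 49600 rad/s. t_p = π/ω_d = 0.0000633 s.

t_p ≈ 0.0000633 s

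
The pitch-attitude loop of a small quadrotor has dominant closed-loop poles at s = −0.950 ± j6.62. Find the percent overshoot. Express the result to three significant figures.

|pole| = ω_n = √(0.950² + 6.62²) = 6.69 rad/s; ζ = cos θ = σ/ω_n = 0.142.
%OS = 100·exp(−πζ/√(1−ζ²)) = 63.7%.

%OS ≈ 63.7%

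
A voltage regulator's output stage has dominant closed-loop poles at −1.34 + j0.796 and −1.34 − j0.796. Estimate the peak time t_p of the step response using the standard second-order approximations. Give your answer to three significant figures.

t_p = π/ω_d with ω_d = 0.796 (the imaginary part), so t_p = 3.95 s.

t_p ≈ 3.95 s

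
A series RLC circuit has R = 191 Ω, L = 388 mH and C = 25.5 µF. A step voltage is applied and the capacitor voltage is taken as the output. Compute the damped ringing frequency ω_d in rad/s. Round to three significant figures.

ω_d ≈ 201 rad/s

For a series RLC circuit (capacitor voltage as output), ω_n = 1/√(LC) = 1/√(388 mH · 25.5 µF) = 318 rad/s.
ζ = (R/2)·√(C/L) = (191/2)·√(25.5 µF/388 mH) = 0.774.
ω_d = ω_n√(1−ζ²) = 201 rad/s.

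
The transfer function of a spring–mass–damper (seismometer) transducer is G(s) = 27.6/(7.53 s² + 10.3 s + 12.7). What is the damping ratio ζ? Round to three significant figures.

Dividing through by 7.53: denominator becomes s² + 1.368 s + 1.687.
So ω_n = √1.687 = 1.30 rad/s and ζ = 1.368/(2·1.30) = 0.527.

ζ ≈ 0.527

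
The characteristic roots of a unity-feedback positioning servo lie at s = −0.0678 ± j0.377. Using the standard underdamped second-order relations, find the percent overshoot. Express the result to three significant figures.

The poles are at −σ ± jω_d with σ = 0.0678 and ω_d = 0.377, so ω_n = √(σ²+ω_d²) = 0.383 rad/s and ζ = σ/ω_n = 0.177.
Overshoot: exp(−π·0.177/√(1−0.177²)) = 0.568, i.e. 56.8%.

%OS ≈ 56.8%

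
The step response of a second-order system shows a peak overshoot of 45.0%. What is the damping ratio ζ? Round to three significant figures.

ζ ≈ 0.246

Inverting the overshoot relation: ζ = |ln 0.450|/√(π² + ln²0.450) = 0.246.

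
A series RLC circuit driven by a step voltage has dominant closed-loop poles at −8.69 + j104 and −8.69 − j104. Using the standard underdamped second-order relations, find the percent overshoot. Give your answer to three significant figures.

%OS ≈ 76.9%

The poles are at −σ ± jω_d with σ = 8.69 and ω_d = 104, so ω_n = √(σ²+ω_d²) = 104 rad/s and ζ = σ/ω_n = 0.0833.
Overshoot: exp(−π·0.0833/√(1−0.0833²)) = 0.769, i.e. 76.9%.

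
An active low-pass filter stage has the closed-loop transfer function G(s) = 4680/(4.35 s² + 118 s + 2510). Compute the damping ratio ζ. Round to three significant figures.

ζ ≈ 0.565

Dividing through by 4.35: denominator becomes s² + 27.13 s + 577.0.
So ω_n = √577.0 = 24.0 rad/s and ζ = 27.13/(2·24.0) = 0.565.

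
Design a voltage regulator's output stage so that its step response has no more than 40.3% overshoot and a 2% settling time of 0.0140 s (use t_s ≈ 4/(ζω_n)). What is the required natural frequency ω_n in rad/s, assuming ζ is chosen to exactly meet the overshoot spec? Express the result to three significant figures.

ω_n ≈ 1030 rad/s

Inverting the overshoot relation: ζ = |ln 0.403|/√(π² + ln²0.403) = 0.278.
From t_s ≈ 4/(ζω_n): ω_n = 4/(ζ·t_s) = 4/(0.278·0.0140) = 1030 rad/s.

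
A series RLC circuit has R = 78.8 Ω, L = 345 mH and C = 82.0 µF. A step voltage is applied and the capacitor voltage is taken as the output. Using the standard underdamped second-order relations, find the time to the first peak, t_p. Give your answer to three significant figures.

For a series RLC circuit (capacitor voltage as output), ω_n = 1/√(LC) = 1/√(345 mH · 82.0 µF) = 188 rad/s.
ζ = (R/2)·√(C/L) = (78.8/2)·√(82.0 µF/345 mH) = 0.607.
The damped frequency ω_d = ω_n√(1−ζ²) = 149 rad/s. t_p = π/ω_d = 0.0210 s.

t_p ≈ 0.0210 s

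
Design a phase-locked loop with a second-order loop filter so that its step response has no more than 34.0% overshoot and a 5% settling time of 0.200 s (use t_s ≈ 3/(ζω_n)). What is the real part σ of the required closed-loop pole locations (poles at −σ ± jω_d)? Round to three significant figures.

σ ≈ 15.0

The settling-time spec alone fixes σ = ζω_n = 3/t_s = 3/0.200 = 15.0.
(Overshoot then fixes ζ = 0.325 and hence ω_d = σ·√(1−ζ²)/ζ = 43.7 rad/s.)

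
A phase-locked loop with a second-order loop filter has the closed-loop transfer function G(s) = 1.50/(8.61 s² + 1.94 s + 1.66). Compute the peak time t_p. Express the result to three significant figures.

Dividing through by 8.61: denominator becomes s² + 0.2253 s + 0.1928.
So ω_n = √0.1928 = 0.439 rad/s and ζ = 0.2253/(2·0.439) = 0.257.
The damped frequency ω_d = ω_n√(1−ζ²) = 0.424 rad/s. t_p = π/ω_d = 7.40 s.

t_p ≈ 7.40 s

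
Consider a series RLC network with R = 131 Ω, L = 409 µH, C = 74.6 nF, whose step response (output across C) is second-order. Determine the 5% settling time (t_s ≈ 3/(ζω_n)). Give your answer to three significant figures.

For a series RLC circuit (capacitor voltage as output), ω_n = 1/√(LC) = 1/√(409 µH · 74.6 nF) = 181000 rad/s.
ζ = (R/2)·√(C/L) = (131/2)·√(74.6 nF/409 µH) = 0.885.
t_s ≈ 3/(ζω_n) = 0.0000187 s.

t_s ≈ 0.0000187 s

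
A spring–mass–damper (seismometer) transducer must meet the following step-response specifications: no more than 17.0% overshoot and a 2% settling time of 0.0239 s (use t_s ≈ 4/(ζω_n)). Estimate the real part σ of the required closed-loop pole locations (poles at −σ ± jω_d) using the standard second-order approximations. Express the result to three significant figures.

σ ≈ 167

The settling-time spec alone fixes σ = ζω_n = 4/t_s = 4/0.0239 = 167.
(Overshoot then fixes ζ = 0.491 and hence ω_d = σ·√(1−ζ²)/ζ = 297 rad/s.)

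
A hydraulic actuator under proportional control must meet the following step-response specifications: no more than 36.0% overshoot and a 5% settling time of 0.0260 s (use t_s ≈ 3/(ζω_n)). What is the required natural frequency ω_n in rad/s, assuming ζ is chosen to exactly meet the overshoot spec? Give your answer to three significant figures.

Inverting the overshoot relation: ζ = |ln 0.360|/√(π² + ln²0.360) = 0.309.
From t_s ≈ 3/(ζω_n): ω_n = 3/(ζ·t_s) = 3/(0.309·0.0260) = 373 rad/s.

ω_n ≈ 373 rad/s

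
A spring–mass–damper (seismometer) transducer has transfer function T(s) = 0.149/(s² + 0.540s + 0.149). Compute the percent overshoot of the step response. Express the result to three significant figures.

%OS ≈ 4.62%

Comparing the denominator to s² + 2ζω_n s + ω_n²: ω_n = √0.149 = 0.386 rad/s, and 2ζω_n = 0.540 so ζ = 0.540/(2·0.386) = 0.699.
%OS = 100 e^{−πζ/√(1−ζ²)} with ζ = 0.699 gives 4.62%.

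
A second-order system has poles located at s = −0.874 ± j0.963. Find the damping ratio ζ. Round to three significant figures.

|pole| = ω_n = √(0.874² + 0.963²) = 1.30 rad/s; ζ = cos θ = σ/ω_n = 0.672.

ζ ≈ 0.672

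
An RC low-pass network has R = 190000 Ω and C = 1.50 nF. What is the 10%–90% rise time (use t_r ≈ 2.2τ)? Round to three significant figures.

t_r ≈ 0.000627 s

τ = RC = 190000 × 1.50 nF = 0.000285 s.
t_r ≈ 2.2τ = 0.000627 s.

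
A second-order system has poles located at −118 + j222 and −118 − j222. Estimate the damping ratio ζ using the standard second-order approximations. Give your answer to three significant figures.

With σ = 118, ω_d = 222: ω_n = √(σ²+ω_d²) = 251 rad/s, ζ = σ/ω_n = 0.469.

ζ ≈ 0.469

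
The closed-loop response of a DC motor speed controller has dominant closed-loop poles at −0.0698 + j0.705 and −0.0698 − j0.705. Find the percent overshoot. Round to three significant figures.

%OS ≈ 73.3%

|pole| = ω_n = √(0.0698² + 0.705²) = 0.708 rad/s; ζ = cos θ = σ/ω_n = 0.0985.
%OS = 100·exp(−πζ/√(1−ζ²)) = 73.3%.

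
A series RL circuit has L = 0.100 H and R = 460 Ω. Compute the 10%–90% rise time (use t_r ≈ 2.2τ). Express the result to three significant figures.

t_r ≈ 0.000478 s

τ = L/R = 0.100/460 = 0.000217 s.
t_r ≈ 2.2τ = 0.000478 s.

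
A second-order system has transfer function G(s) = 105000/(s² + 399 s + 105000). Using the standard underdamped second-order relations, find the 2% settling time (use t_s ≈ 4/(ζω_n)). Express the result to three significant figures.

Matching coefficients with s² + 2ζω_n s + ω_n² gives ω_n² = 105000 ⇒ ω_n = 324 rad/s, and ζ = 399/(2ω_n) = 0.616.
t_s ≈ 4/(ζω_n) = 4/(0.616·324) = 0.0201 s.

t_s ≈ 0.0201 s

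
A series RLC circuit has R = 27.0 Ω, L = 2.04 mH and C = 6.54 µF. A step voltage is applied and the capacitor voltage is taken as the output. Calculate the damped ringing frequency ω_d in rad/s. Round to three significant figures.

For a series RLC circuit (capacitor voltage as output), ω_n = 1/√(LC) = 1/√(2.04 mH · 6.54 µF) = 8660 rad/s.
ζ = (R/2)·√(C/L) = (27.0/2)·√(6.54 µF/2.04 mH) = 0.764.
ω_d = 8660·√(1 − 0.764²) = 5580 rad/s.

ω_d ≈ 5580 rad/s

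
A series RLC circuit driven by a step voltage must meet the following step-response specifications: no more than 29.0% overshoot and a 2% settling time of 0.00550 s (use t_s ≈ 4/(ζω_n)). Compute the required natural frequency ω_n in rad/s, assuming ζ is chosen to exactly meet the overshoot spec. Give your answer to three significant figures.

ω_n ≈ 1980 rad/s

From %OS = 100·exp(−πζ/√(1−ζ²)), invert to get ζ = −ln(OS)/√(π² + ln²(OS)) with OS = 0.290.
−ln 0.290 = 1.238, so ζ = 1.238/√(π² + 1.532) = 0.367.
Then ω_n = 4/(ζ t_s) = 4/(0.367 × 0.00550) = 1980 rad/s.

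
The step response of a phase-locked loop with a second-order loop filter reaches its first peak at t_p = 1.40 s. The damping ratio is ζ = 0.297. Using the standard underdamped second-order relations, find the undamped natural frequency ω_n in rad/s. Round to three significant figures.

Peak time t_p = π/ω_d, so ω_d = π/t_p = π/1.40 = 2.24 rad/s.
ω_n = ω_d/√(1−ζ²) = 2.24/√0.912 = 2.35 rad/s.

ω_n ≈ 2.35 rad/s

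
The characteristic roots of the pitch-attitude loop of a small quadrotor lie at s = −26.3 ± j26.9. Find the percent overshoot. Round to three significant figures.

The poles are at −σ ± jω_d with σ = 26.3 and ω_d = 26.9, so ω_n = √(σ²+ω_d²) = 37.6 rad/s and ζ = σ/ω_n = 0.699.
%OS = 100 e^{−πζ/√(1−ζ²)} with ζ = 0.699 gives 4.64%.

%OS ≈ 4.64%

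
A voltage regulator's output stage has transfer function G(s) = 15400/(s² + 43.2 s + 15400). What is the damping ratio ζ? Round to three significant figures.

ζ ≈ 0.174

Comparing the denominator to s² + 2ζω_n s + ω_n²: ω_n = √15400 = 124 rad/s, and 2ζω_n = 43.2 so ζ = 43.2/(2·124) = 0.174.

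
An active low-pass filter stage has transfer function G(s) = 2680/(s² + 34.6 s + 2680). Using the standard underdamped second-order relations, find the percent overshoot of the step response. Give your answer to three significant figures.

ω_n = √2680 = 51.8 rad/s; ζ = 34.6/(2·51.8) = 0.334.
Overshoot: exp(−π·0.334/√(1−0.334²)) = 0.328, i.e. 32.8%.

%OS ≈ 32.8%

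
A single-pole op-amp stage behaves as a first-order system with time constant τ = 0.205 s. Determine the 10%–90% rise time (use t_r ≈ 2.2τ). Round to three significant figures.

t_r ≈ 2.2τ = 0.451 s.

t_r ≈ 0.451 s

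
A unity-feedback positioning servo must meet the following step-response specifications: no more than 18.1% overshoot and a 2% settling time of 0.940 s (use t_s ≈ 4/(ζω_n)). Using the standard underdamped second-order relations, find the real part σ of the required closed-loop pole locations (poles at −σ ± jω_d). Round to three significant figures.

The settling-time spec alone fixes σ = ζω_n = 4/t_s = 4/0.940 = 4.26.
(Overshoot then fixes ζ = 0.478 and hence ω_d = σ·√(1−ζ²)/ζ = 7.82 rad/s.)

σ ≈ 4.26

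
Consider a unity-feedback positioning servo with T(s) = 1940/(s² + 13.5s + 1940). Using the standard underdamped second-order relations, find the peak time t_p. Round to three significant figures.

ω_n = √1940 = 44.0 rad/s; ζ = 13.5/(2·44.0) = 0.153.
The damped frequency ω_d = ω_n√(1−ζ²) = 43.5 rad/s. Then t_p = π/ω_d = 0.0722 s.

t_p ≈ 0.0722 s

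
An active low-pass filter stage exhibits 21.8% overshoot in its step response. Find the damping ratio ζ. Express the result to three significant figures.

ζ ≈ 0.436

Inverting the overshoot relation: ζ = |ln 0.218|/√(π² + ln²0.218) = 0.436.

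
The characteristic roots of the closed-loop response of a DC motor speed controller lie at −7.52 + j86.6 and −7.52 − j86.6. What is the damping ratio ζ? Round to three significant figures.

|pole| = ω_n = √(7.52² + 86.6²) = 86.9 rad/s; ζ = cos θ = σ/ω_n = 0.0865.

ζ ≈ 0.0865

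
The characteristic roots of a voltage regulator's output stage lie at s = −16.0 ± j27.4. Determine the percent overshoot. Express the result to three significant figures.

%OS ≈ 16.0%

With σ = 16.0, ω_d = 27.4: ω_n = √(σ²+ω_d²) = 31.7 rad/s, ζ = σ/ω_n = 0.504.
Overshoot: exp(−π·0.504/√(1−0.504²)) = 0.160, i.e. 16.0%.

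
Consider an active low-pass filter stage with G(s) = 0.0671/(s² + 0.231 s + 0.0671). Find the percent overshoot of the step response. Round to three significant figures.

Matching coefficients with s² + 2ζω_n s + ω_n² gives ω_n² = 0.0671 ⇒ ω_n = 0.259 rad/s, and ζ = 0.231/(2ω_n) = 0.446.
%OS = 100 e^{−πζ/√(1−ζ²)} with ζ = 0.446 gives 20.9%.

%OS ≈ 20.9%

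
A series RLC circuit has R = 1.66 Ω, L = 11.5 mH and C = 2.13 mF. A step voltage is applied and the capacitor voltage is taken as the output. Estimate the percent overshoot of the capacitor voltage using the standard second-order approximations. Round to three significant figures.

%OS ≈ 30.1%

For a series RLC circuit (capacitor voltage as output), ω_n = 1/√(LC) = 1/√(11.5 mH · 2.13 mF) = 202 rad/s.
ζ = (R/2)·√(C/L) = (1.66/2)·√(2.13 mF/11.5 mH) = 0.357.
%OS = 100 e^{−πζ/√(1−ζ²)} with ζ = 0.357 gives 30.1%.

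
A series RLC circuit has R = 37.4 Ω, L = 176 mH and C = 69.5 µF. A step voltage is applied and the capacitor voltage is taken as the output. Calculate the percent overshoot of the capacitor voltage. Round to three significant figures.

For a series RLC circuit (capacitor voltage as output), ω_n = 1/√(LC) = 1/√(176 mH · 69.5 µF) = 286 rad/s.
ζ = (R/2)·√(C/L) = (37.4/2)·√(69.5 µF/176 mH) = 0.372.
%OS = 100 e^{−πζ/√(1−ζ²)} with ζ = 0.372 gives 28.4%.

%OS ≈ 28.4%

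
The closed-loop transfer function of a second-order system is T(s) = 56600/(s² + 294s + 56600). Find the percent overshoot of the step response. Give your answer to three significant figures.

ω_n = √56600 = 238 rad/s; ζ = 294/(2·238) = 0.618.
%OS = 100 e^{−πζ/√(1−ζ²)} with ζ = 0.618 gives 8.47%.

%OS ≈ 8.47%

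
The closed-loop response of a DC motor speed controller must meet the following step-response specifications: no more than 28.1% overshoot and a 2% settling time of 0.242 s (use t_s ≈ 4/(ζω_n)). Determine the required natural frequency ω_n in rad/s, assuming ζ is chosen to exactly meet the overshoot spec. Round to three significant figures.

ω_n ≈ 44.1 rad/s

From %OS = 100·exp(−πζ/√(1−ζ²)), invert to get ζ = −ln(OS)/√(π² + ln²(OS)) with OS = 0.281.
−ln 0.281 = 1.269, so ζ = 1.269/√(π² + 1.611) = 0.375.
From t_s ≈ 4/(ζω_n): ω_n = 4/(ζ·t_s) = 4/(0.375·0.242) = 44.1 rad/s.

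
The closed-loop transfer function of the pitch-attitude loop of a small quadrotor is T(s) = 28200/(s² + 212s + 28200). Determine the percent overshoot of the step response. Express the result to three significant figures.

%OS ≈ 7.76%

Comparing the denominator to s² + 2ζω_n s + ω_n²: ω_n = √28200 = 168 rad/s, and 2ζω_n = 212 so ζ = 212/(2·168) = 0.631.
Overshoot: exp(−π·0.631/√(1−0.631²)) = 0.0776, i.e. 7.76%.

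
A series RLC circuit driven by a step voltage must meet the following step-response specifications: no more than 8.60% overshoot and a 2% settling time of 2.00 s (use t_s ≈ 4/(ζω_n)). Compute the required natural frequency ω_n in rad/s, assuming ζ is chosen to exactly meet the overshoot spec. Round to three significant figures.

From %OS = 100·exp(−πζ/√(1−ζ²)), invert to get ζ = −ln(OS)/√(π² + ln²(OS)) with OS = 0.0860.
−ln 0.0860 = 2.453, so ζ = 2.453/√(π² + 6.019) = 0.615.
Then ω_n = 4/(ζ t_s) = 4/(0.615 × 2.00) = 3.25 rad/s.

ω_n ≈ 3.25 rad/s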